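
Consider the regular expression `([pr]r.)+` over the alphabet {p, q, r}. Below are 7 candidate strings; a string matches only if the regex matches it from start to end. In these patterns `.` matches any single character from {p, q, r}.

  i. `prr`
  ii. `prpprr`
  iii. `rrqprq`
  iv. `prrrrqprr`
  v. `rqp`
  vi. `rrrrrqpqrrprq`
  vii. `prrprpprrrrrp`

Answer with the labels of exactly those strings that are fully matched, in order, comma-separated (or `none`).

i, ii, iii, iv

i → match
ii → match
iii → match
iv → match
v → no match
vi → no match
vii → no match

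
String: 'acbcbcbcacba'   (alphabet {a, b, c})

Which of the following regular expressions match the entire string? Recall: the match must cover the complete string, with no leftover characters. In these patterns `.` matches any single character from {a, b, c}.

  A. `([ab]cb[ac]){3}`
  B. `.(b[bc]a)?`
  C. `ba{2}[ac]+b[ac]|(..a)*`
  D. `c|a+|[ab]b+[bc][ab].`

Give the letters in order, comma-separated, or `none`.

A

A → match
B → no match
C → no match
D → no match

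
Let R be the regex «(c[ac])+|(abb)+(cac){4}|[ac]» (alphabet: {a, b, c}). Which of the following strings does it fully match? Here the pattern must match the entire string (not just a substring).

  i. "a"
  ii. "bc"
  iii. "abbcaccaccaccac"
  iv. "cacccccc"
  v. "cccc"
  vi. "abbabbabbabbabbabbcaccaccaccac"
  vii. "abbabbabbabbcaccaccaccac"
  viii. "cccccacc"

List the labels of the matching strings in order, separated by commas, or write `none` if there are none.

i, iii, iv, v, vi, vii, viii

i → match
ii → no match
iii → match
iv → match
v → match
vi → match
vii → match
viii → match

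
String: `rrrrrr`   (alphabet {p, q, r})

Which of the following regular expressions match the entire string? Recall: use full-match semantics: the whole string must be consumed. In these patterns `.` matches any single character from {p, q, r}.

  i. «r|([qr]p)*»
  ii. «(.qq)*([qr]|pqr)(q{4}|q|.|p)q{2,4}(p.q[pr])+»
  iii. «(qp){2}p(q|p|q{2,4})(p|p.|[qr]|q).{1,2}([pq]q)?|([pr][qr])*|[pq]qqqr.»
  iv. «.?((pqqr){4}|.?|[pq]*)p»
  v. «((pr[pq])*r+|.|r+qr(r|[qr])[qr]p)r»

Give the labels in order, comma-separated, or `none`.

iii, v

i → no match
ii → no match
iii → match
iv → no match — must end with `p`
v → match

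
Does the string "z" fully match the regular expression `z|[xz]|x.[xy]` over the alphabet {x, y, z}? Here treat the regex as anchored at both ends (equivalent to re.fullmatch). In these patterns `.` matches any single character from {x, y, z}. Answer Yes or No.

Yes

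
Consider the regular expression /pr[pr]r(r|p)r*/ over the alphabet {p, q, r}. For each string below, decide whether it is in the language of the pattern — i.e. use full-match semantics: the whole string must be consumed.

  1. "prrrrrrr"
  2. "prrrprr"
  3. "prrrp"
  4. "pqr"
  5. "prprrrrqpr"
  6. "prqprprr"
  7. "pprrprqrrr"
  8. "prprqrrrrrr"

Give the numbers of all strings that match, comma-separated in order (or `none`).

1 → match
2 → match
3 → match
4 → no match — must start with "pr"
5 → no match
6 → no match
7 → no match — must start with "pr"
8 → no match

1, 2, 3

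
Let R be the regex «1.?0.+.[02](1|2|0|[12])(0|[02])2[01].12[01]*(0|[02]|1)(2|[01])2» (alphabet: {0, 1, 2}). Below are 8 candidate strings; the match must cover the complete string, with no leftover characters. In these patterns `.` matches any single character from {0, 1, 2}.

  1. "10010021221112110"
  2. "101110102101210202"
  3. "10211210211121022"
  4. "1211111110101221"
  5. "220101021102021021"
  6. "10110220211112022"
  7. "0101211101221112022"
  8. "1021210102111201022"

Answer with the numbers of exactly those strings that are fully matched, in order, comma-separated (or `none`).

1 → no match — must end with "2"
2 → match
3 → match
4 → no match — must end with "2"
5 → no match — must start with "1"
6 → no match
7 → no match — must start with "1"
8 → match

2, 3, 8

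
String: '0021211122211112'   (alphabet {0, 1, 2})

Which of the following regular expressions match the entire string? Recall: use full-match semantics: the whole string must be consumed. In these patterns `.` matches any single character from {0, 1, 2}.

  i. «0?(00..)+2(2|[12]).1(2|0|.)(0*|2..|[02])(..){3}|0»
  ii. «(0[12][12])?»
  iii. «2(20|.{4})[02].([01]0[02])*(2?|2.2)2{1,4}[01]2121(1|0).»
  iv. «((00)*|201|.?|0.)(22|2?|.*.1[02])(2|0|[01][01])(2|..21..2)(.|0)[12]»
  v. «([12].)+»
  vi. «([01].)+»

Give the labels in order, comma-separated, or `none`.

i

i → match
ii → no match
iii → no match — must start with '2'
iv → no match
v → no match
vi → no match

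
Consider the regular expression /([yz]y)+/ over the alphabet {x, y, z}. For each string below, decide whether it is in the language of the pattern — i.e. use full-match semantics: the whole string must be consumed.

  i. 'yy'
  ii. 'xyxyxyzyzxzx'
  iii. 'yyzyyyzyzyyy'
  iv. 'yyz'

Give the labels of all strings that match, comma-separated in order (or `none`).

i, iii

i. 'yy' → match
ii. 'xyxyxyzyzxzx' → no match — must end with 'y'
iii. 'yyzyyyzyzyyy' → match
iv. 'yyz' → no match — must end with 'y'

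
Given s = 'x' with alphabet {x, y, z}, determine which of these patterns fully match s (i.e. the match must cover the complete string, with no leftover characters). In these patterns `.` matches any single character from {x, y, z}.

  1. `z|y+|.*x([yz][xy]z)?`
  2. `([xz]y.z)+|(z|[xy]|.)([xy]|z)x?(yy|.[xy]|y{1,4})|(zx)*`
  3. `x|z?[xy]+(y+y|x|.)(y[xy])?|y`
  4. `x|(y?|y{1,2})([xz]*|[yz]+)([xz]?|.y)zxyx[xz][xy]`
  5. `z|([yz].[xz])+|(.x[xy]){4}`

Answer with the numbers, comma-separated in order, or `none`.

1 → match
2 → no match
3 → match
4 → match
5 → no match

1, 3, 4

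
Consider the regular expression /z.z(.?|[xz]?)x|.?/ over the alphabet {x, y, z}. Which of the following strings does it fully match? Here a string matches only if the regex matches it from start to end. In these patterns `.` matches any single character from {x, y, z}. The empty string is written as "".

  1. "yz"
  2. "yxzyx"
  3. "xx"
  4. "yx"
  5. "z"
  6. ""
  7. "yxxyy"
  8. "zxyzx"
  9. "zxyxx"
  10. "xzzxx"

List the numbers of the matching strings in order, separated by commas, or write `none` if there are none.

1. "yz" → no match
2. "yxzyx" → no match
3. "xx" → no match
4. "yx" → no match
5. "z" → match
6. "" → match
7. "yxxyy" → no match
8. "zxyzx" → no match
9. "zxyxx" → no match
10. "xzzxx" → no match

5, 6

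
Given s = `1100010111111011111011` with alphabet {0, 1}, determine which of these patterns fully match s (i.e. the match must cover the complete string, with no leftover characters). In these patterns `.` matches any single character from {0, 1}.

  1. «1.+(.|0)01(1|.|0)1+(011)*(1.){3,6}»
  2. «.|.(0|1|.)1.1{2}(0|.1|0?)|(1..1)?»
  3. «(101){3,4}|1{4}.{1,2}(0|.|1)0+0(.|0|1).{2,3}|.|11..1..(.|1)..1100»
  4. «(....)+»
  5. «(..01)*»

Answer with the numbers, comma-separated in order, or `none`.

1

1 → match
2 → no match
3 → no match
4 → no match
5 → no match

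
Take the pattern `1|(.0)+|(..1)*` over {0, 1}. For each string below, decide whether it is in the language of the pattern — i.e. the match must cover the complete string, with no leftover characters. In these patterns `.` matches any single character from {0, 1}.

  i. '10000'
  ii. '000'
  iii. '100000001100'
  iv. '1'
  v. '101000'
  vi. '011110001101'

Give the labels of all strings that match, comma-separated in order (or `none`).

iv, v

i. '10000' → no match
ii. '000' → no match
iii. '100000001100' → no match
iv. '1' → match
v. '101000' → match
vi. '011110001101' → no match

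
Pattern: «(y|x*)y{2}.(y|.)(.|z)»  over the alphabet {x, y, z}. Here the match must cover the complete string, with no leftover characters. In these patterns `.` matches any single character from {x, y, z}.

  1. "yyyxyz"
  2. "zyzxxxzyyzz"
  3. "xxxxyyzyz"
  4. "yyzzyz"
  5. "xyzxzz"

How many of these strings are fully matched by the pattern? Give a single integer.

1 → match
2 → no match
3 → match
4 → no match
5 → no match
Total matched: 2

2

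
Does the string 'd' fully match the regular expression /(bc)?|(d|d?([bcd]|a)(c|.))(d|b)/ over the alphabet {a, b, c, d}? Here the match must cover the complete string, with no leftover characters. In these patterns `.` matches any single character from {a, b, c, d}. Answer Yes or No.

No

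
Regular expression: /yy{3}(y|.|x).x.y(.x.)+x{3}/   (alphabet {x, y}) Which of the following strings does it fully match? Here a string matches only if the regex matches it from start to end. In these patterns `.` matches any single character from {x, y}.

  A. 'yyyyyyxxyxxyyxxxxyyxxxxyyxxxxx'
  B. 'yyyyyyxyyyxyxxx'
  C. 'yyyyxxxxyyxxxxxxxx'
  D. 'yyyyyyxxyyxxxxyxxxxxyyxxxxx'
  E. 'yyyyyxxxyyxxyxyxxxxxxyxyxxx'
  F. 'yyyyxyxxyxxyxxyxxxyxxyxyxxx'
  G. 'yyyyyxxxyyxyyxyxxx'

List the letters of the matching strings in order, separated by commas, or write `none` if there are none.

A, B, C, D, E, F, G

A → match
B → match
C → match
D → match
E → match
F → match
G → match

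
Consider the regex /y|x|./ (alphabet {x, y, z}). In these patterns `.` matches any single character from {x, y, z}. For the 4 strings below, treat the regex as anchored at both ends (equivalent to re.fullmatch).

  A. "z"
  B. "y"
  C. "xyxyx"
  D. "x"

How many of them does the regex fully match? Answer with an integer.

3

A → match
B → match
C → no match
D → match
Total matched: 3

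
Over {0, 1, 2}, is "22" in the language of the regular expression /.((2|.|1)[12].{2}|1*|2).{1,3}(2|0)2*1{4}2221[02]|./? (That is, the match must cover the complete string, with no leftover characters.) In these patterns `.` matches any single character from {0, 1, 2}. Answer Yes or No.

No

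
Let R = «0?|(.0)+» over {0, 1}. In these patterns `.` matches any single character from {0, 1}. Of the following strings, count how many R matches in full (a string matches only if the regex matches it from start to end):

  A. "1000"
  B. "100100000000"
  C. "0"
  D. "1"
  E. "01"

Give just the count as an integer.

A → match
B → no match
C → match
D → no match
E → no match
Total matched: 2

2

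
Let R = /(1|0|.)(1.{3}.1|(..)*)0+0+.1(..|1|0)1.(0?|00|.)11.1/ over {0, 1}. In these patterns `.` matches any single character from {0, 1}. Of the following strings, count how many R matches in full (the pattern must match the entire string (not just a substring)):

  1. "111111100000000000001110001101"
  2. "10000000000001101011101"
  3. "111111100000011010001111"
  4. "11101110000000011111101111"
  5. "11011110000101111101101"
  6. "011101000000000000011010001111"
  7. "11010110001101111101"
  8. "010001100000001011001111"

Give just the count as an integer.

1 → match
2 → match
3 → match
4 → match
5 → no match
6 → match
7 → match
8 → match
Total matched: 7

7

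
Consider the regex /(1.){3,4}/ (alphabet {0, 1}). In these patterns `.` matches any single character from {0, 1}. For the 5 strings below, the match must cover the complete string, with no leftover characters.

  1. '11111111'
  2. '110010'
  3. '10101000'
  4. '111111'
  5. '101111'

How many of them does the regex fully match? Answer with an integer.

3

1 → match
2 → no match
3 → no match
4 → match
5 → match
Total matched: 3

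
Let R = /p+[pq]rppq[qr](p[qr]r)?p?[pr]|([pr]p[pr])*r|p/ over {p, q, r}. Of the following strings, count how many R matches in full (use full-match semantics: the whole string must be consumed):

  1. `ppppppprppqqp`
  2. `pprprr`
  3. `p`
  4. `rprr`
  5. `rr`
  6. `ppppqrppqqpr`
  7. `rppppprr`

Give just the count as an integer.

1 → match
2 → no match
3 → match
4 → match
5 → no match
6 → match
7 → no match
Total matched: 4

4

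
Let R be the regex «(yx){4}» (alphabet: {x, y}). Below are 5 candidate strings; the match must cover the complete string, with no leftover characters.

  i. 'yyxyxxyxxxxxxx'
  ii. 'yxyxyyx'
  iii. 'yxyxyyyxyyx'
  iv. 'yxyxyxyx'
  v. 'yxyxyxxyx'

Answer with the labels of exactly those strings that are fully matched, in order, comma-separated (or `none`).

iv

i → no match — must start with 'yx'
ii. 'yxyxyyx' → no match
iii. 'yxyxyyyxyyx' → no match
iv. 'yxyxyxyx' → match
v. 'yxyxyxxyx' → no match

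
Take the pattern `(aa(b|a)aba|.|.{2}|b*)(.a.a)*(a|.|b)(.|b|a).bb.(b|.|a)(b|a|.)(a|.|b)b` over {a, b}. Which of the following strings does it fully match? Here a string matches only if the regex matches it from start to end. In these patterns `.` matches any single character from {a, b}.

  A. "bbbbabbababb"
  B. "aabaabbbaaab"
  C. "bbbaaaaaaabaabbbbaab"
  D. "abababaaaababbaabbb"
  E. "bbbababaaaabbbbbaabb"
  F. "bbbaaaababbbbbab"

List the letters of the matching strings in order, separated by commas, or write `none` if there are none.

A, B, C, D, E, F

A → match
B → match
C → match
D → match
E → match
F → match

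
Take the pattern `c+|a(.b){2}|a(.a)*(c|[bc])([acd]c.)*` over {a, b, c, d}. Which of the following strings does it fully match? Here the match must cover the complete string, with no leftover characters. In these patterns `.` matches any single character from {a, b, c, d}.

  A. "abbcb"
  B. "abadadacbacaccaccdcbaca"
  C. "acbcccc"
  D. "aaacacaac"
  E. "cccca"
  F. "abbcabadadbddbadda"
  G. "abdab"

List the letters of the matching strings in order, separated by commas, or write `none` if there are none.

A → match
B → no match
C → no match
D → no match
E → no match
F → no match
G → no match

A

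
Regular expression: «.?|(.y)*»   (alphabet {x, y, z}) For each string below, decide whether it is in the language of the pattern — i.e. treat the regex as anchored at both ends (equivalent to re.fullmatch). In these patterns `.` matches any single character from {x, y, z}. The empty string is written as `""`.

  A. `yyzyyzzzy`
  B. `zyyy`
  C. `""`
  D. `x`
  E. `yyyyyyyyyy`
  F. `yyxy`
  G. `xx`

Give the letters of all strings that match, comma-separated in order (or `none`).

B, C, D, E, F

A → no match
B → match
C → match
D → match
E → match
F → match
G → no match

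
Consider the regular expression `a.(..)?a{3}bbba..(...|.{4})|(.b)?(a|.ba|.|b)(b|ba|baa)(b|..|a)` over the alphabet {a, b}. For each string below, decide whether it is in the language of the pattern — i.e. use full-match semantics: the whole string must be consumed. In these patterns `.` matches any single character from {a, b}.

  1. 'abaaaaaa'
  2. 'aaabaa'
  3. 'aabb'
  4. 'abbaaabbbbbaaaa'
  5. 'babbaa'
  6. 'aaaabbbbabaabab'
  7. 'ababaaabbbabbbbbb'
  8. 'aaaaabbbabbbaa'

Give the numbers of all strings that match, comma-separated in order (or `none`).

7, 8

1 → no match
2 → no match
3 → no match
4 → no match
5 → no match
6 → no match
7 → match
8 → match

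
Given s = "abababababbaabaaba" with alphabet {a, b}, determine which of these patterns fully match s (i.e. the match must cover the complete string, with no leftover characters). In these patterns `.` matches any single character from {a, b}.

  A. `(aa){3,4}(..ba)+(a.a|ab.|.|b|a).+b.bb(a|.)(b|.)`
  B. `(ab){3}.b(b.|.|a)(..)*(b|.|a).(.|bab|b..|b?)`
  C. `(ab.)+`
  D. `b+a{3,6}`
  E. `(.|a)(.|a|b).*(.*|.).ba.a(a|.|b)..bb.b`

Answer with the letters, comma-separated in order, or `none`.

B

A → no match — must start with "aa"
B → match
C → no match
D → no match — must start with "b"
E → no match — must end with "b"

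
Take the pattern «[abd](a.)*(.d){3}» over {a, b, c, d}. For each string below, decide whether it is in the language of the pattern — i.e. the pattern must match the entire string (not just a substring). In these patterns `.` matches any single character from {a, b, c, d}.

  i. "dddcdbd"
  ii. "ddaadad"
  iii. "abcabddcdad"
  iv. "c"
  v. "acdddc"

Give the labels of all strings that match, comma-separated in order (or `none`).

i

i → match
ii → no match
iii → no match
iv → no match — must end with "d"
v → no match — must end with "d"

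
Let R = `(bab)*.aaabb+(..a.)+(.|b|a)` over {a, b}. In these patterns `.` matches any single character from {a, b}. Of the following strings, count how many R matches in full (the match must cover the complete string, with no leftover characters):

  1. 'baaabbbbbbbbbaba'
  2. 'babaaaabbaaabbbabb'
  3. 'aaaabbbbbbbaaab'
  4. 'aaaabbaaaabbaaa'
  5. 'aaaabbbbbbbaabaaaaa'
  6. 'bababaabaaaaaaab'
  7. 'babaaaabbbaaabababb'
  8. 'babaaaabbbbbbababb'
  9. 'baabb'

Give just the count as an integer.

1 → match
2 → match
3 → match
4 → match
5 → match
6 → no match
7 → match
8 → match
9. 'baabb' → no match
Total matched: 7

7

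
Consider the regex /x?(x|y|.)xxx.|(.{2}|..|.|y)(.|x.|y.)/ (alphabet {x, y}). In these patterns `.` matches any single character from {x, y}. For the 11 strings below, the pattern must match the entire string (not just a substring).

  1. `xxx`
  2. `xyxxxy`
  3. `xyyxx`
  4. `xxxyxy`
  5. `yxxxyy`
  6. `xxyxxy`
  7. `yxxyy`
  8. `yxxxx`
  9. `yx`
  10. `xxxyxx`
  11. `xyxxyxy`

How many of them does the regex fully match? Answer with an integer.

4

1 → match
2 → match
3 → no match
4 → no match
5 → no match
6 → no match
7 → no match
8 → match
9 → match
10 → no match
11 → no match
Total matched: 4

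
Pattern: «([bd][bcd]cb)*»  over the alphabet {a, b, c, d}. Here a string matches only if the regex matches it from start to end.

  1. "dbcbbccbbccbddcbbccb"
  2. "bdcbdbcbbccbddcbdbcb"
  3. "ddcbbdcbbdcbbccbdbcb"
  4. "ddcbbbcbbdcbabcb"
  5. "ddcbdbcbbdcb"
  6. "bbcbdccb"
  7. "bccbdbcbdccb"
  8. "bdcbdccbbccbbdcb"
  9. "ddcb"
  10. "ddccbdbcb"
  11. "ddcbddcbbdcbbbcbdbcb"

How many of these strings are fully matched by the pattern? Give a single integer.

1 → match
2 → match
3 → match
4 → no match
5. "ddcbdbcbbdcb" → match
6. "bbcbdccb" → match
7. "bccbdbcbdccb" → match
8 → match
9. "ddcb" → match
10. "ddccbdbcb" → no match
11 → match
Total matched: 9

9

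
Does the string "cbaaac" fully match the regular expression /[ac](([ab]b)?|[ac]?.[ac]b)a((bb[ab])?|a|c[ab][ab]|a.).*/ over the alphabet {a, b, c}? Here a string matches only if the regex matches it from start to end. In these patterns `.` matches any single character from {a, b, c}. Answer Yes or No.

No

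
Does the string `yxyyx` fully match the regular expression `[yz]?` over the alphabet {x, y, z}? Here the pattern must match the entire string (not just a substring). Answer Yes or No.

No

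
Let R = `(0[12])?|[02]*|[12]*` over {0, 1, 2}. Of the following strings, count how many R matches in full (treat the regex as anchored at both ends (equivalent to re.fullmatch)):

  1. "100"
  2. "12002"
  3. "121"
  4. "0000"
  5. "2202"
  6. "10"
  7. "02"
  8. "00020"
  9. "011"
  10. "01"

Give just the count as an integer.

1 → no match
2 → no match
3 → match
4 → match
5 → match
6 → no match
7 → match
8 → match
9 → no match
10 → match
Total matched: 6

6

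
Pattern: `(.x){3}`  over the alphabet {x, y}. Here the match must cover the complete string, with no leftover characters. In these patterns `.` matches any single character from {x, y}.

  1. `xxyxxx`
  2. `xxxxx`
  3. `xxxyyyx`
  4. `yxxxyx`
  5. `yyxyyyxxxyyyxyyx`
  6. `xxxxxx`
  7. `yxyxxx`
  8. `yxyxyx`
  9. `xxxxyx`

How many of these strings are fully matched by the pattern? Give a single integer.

6

1. `xxyxxx` → match
2. `xxxxx` → no match
3. `xxxyyyx` → no match
4. `yxxxyx` → match
5 → no match
6. `xxxxxx` → match
7. `yxyxxx` → match
8. `yxyxyx` → match
9. `xxxxyx` → match
Total matched: 6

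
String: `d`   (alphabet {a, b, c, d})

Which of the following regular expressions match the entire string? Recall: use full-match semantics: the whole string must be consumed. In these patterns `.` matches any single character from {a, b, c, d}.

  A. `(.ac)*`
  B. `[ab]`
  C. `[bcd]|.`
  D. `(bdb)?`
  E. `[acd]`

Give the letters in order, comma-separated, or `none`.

A → no match
B → no match
C → match
D → no match
E → match

C, E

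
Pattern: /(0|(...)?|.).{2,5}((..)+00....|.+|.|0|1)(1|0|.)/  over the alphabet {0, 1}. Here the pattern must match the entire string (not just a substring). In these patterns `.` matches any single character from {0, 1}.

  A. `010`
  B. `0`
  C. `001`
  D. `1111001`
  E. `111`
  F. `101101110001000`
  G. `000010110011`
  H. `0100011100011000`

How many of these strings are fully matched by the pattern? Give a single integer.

A → no match
B → no match
C → no match
D → match
E → no match
F → match
G → match
H → match
Total matched: 4

4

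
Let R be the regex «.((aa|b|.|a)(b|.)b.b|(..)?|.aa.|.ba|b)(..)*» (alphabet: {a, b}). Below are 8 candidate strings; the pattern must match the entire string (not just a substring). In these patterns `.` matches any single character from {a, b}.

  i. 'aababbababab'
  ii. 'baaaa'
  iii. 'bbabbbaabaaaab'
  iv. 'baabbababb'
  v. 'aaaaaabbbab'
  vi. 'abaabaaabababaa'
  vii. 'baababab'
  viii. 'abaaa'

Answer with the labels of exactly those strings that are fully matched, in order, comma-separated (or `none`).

i, ii, iii, v, vi, vii, viii

i. 'aababbababab' → match
ii. 'baaaa' → match
iii → match
iv. 'baabbababb' → no match
v. 'aaaaaabbbab' → match
vi → match
vii. 'baababab' → match
viii. 'abaaa' → match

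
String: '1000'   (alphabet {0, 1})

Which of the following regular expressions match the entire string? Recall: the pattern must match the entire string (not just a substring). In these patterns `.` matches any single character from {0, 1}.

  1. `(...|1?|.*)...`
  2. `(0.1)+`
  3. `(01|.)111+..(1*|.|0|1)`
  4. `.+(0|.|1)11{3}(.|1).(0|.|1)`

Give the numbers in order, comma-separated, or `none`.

1 → match
2 → no match — must start with '0'
3 → no match
4 → no match

1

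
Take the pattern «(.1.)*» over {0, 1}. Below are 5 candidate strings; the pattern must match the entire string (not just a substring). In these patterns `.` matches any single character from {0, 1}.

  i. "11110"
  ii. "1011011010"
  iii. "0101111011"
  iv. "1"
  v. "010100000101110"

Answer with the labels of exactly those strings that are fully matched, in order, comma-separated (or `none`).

i. "11110" → no match
ii. "1011011010" → no match
iii. "0101111011" → no match
iv. "1" → no match
v → no match

none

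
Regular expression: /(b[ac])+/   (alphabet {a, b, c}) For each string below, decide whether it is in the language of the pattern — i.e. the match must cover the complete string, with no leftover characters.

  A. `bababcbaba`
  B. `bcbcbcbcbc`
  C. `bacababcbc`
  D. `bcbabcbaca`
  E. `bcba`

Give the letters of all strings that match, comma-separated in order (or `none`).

A, B, E

A → match
B → match
C → no match
D → no match
E → match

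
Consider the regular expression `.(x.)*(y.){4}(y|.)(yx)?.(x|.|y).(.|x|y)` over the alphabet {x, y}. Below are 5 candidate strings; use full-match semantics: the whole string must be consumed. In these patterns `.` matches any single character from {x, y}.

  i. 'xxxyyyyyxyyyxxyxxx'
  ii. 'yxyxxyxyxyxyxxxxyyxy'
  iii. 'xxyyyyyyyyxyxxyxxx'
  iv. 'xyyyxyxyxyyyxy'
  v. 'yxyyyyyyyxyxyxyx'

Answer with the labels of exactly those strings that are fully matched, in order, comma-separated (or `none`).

i → no match
ii → no match
iii → no match
iv → match
v → no match

iv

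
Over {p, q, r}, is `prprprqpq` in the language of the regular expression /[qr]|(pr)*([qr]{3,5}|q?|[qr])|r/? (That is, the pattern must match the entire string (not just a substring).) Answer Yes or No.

No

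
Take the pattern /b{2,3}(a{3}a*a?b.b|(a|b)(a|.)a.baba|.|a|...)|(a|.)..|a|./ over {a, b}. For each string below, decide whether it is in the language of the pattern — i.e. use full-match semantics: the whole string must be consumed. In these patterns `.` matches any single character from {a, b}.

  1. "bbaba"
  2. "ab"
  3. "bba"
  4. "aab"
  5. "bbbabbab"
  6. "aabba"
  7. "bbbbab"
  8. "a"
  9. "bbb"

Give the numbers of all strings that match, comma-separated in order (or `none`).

1, 3, 4, 7, 8, 9

1 → match
2 → no match
3 → match
4 → match
5 → no match
6 → no match
7 → match
8 → match
9 → match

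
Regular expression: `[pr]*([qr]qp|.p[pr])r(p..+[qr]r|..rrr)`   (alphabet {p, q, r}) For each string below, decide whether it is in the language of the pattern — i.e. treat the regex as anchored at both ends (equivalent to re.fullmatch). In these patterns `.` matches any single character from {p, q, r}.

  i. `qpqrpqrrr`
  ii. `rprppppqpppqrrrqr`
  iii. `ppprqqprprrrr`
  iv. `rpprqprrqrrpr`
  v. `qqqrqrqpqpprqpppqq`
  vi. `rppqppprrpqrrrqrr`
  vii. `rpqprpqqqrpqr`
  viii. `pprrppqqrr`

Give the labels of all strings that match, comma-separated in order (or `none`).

i → no match
ii → no match
iii → match
iv → no match
v → no match
vi → no match
vii → no match
viii → match

iii, viii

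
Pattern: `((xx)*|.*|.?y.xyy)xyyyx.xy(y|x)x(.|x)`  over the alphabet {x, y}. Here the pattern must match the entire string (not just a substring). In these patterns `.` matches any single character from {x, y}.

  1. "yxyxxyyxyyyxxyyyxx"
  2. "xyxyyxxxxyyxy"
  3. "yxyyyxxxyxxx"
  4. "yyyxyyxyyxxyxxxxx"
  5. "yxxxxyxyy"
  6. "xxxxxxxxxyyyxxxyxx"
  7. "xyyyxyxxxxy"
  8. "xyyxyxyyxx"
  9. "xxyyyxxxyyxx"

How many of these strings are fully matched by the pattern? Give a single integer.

2

1 → no match
2 → no match
3 → match
4 → no match
5 → no match
6 → no match
7 → no match
8 → no match
9 → match
Total matched: 2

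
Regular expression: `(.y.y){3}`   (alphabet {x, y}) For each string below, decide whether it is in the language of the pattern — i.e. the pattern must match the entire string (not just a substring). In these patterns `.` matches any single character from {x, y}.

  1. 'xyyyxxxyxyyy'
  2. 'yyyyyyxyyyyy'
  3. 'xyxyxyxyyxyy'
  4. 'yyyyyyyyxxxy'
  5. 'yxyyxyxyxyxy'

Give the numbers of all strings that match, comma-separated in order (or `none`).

1 → no match
2 → match
3 → no match
4 → no match
5 → no match

2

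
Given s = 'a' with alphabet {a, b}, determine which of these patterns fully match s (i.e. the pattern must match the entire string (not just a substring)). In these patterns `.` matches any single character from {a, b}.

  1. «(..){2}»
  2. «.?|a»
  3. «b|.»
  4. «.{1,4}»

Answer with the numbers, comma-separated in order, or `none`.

1 → no match
2 → match
3 → match
4 → match

2, 3, 4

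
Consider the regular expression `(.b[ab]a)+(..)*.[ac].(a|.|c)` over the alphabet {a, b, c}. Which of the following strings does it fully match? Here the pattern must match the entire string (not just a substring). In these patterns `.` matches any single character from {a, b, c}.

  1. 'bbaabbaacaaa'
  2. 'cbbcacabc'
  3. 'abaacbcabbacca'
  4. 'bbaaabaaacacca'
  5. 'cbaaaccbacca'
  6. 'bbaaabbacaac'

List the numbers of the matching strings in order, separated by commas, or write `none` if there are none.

1, 3, 4, 5, 6

1 → match
2 → no match
3 → match
4 → match
5 → match
6 → match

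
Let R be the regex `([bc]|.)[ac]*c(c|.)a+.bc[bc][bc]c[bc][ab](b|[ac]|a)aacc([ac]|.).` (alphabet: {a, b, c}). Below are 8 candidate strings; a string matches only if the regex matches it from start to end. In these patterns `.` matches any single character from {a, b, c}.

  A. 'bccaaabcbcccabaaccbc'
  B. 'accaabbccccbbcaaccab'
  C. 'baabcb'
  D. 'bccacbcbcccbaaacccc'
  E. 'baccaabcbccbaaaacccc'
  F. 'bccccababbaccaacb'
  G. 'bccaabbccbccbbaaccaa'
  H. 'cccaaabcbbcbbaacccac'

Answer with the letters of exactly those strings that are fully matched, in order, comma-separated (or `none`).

A, B, D, E, G

A → match
B → match
C → no match
D → match
E → match
F → no match
G → match
H → no match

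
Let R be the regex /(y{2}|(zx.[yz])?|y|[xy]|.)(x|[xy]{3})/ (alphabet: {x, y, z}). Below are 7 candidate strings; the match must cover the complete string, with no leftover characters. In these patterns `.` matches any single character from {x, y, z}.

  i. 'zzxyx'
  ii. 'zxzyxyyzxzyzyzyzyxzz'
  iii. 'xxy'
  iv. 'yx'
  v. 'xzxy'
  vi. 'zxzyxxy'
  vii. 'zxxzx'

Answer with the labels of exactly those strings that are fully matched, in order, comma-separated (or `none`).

iii, iv, vi, vii

i → no match
ii → no match
iii → match
iv → match
v → no match
vi → match
vii → match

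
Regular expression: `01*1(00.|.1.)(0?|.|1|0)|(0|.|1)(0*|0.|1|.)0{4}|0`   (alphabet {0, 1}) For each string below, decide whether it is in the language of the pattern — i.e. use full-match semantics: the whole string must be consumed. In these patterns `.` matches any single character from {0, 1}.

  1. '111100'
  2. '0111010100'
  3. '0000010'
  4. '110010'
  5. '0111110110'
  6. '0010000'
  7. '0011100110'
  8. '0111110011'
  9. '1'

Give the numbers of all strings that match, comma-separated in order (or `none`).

5, 6, 8

1. '111100' → no match
2. '0111010100' → no match
3. '0000010' → no match
4. '110010' → no match
5. '0111110110' → match
6. '0010000' → match
7. '0011100110' → no match
8. '0111110011' → match
9. '1' → no match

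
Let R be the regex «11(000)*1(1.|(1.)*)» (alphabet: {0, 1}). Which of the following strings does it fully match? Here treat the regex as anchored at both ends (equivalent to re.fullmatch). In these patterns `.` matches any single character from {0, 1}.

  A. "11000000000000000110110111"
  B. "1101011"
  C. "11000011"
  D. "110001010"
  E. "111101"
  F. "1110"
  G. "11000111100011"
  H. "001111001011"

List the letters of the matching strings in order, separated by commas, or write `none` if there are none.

A → no match
B → no match
C → no match
D → no match
E → no match
F → no match
G → no match
H → no match — must start with "11"

none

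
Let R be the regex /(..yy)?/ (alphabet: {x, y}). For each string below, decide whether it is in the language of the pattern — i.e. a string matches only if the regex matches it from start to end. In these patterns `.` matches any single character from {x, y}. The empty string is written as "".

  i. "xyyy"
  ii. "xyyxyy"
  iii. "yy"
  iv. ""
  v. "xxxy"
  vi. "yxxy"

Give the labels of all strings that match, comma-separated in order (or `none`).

i, iv

i → match
ii → no match
iii → no match
iv → match
v → no match
vi → no match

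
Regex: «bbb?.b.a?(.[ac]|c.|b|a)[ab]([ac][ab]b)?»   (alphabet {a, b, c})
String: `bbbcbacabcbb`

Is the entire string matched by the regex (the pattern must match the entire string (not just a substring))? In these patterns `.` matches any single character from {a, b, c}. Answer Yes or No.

Yes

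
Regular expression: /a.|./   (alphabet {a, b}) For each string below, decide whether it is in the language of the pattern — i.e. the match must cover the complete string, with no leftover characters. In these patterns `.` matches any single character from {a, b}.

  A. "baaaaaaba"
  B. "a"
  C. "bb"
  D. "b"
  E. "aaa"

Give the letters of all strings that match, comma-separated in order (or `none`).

A → no match
B → match
C → no match
D → match
E → no match

B, D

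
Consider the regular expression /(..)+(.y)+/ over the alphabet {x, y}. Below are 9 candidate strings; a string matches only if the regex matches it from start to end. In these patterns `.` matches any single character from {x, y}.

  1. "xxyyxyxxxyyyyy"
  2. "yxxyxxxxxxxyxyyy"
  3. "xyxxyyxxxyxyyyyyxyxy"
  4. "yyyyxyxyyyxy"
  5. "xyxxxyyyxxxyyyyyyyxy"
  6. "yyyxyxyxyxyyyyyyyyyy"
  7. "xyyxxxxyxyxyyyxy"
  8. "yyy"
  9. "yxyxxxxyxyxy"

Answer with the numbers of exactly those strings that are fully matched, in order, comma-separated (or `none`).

1 → match
2 → match
3 → match
4 → match
5 → match
6 → match
7 → match
8 → no match
9 → match

1, 2, 3, 4, 5, 6, 7, 9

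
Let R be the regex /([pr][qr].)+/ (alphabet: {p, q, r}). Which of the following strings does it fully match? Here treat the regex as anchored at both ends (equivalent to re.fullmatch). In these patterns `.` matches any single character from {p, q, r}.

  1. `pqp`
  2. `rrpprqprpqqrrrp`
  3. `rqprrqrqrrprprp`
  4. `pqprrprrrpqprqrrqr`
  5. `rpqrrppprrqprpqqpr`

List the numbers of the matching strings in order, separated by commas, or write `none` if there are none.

1, 4

1 → match
2 → no match
3 → no match
4 → match
5 → no match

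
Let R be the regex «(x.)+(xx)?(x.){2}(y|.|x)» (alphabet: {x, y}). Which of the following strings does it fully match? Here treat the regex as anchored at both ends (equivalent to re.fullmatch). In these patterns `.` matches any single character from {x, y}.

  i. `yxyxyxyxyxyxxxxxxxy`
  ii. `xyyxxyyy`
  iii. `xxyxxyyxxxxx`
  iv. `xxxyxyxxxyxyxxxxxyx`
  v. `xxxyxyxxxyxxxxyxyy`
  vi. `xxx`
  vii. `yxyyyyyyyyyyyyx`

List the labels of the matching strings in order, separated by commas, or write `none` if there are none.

iv

i → no match — must start with `x`
ii → no match
iii → no match
iv → match
v → no match
vi → no match
vii → no match — must start with `x`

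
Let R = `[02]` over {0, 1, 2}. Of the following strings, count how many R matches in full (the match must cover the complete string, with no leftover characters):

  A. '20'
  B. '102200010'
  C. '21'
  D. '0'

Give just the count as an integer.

1

A → no match
B → no match
C → no match
D → match
Total matched: 1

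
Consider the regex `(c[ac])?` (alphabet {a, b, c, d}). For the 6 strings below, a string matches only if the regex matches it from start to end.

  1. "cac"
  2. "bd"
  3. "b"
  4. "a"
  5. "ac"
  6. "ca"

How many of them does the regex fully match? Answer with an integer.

1. "cac" → no match
2. "bd" → no match
3. "b" → no match
4. "a" → no match
5. "ac" → no match
6. "ca" → match
Total matched: 1

1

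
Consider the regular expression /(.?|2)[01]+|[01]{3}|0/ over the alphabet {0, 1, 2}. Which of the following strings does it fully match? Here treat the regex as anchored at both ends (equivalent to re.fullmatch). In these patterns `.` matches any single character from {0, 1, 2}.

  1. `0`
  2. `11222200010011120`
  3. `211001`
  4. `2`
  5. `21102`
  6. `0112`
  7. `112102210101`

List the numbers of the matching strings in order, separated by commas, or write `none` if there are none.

1, 3

1 → match
2 → no match
3 → match
4 → no match
5 → no match
6 → no match
7 → no match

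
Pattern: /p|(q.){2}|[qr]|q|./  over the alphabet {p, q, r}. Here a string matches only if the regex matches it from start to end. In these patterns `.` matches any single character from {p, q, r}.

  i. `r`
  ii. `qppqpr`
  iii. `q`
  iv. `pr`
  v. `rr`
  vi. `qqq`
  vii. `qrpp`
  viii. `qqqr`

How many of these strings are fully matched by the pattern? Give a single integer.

i → match
ii → no match
iii → match
iv → no match
v → no match
vi → no match
vii → no match
viii → match
Total matched: 3

3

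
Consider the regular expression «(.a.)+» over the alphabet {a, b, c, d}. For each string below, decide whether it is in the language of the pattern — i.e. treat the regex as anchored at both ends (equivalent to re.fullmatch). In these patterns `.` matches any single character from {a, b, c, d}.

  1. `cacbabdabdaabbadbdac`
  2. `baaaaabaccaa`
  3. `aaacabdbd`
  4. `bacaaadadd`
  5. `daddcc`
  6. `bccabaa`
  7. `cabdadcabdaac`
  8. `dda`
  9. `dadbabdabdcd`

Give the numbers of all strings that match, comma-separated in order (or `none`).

2

1 → no match
2 → match
3 → no match
4 → no match
5 → no match
6 → no match
7 → no match
8 → no match
9 → no match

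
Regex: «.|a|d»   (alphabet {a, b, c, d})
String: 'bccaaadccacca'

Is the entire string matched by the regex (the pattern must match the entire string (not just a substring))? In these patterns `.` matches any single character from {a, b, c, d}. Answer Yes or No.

No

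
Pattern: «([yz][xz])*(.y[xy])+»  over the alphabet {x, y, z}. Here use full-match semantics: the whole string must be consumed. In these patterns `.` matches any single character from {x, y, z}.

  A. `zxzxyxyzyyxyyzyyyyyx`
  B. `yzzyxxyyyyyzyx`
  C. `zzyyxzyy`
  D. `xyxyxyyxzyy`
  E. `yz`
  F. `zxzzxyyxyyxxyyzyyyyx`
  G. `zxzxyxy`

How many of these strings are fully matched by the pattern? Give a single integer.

A → no match
B → match
C → match
D → no match
E → no match
F → no match
G → no match
Total matched: 2

2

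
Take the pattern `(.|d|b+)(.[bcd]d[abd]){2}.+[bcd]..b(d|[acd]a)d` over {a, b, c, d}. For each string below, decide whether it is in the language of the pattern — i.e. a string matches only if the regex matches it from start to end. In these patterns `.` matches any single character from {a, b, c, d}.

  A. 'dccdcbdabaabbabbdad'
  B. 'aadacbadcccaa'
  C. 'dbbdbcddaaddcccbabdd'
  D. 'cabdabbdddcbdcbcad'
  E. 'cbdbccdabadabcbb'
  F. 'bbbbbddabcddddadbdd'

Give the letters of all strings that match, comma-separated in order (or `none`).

C, D, F

A → no match
B → no match — must end with 'd'
C → match
D → match
E → no match — must end with 'd'
F → match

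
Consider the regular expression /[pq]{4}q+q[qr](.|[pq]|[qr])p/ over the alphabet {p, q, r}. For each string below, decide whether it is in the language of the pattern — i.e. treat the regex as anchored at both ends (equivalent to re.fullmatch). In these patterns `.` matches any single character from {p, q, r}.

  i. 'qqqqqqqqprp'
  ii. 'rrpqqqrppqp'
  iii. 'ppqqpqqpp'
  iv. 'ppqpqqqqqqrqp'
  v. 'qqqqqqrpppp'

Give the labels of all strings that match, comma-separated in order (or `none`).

iv

i. 'qqqqqqqqprp' → no match
ii. 'rrpqqqrppqp' → no match
iii. 'ppqqpqqpp' → no match
iv → match
v. 'qqqqqqrpppp' → no match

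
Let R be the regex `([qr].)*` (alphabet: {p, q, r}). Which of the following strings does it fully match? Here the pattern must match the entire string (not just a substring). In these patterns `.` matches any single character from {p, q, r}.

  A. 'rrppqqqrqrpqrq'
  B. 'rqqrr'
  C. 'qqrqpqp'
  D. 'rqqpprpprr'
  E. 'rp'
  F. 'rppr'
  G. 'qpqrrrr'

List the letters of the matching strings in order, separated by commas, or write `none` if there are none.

E

A → no match
B → no match
C → no match
D → no match
E → match
F → no match
G → no match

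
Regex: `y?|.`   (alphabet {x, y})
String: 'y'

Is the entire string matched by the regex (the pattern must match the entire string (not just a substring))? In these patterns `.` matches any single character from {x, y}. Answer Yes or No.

Yes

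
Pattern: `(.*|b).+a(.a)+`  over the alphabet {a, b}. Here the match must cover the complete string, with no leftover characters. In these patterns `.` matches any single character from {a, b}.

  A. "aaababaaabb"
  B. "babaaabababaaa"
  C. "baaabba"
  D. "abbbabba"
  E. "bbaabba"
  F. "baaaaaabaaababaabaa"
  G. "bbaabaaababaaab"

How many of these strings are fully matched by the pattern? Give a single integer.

A → no match — must end with "a"
B → match
C → no match
D → no match
E → no match
F → no match
G → no match — must end with "a"
Total matched: 1

1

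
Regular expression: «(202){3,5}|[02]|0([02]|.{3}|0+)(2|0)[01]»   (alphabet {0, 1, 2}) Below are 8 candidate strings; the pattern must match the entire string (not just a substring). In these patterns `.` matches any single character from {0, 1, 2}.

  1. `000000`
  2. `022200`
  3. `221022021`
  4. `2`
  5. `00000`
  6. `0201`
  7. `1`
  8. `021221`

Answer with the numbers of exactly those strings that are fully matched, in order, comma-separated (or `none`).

1, 2, 4, 5, 6, 8

1. `000000` → match
2. `022200` → match
3. `221022021` → no match
4. `2` → match
5. `00000` → match
6. `0201` → match
7. `1` → no match
8. `021221` → match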